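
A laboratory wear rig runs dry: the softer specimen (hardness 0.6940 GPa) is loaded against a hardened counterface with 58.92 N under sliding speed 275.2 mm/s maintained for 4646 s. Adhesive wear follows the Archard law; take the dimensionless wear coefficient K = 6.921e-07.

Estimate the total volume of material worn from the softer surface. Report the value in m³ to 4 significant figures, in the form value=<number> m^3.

Intermediate values are printed rounded, and each operation runs at full float precision, and one last rounding to four significant digits.
Sliding speed v = 275.2 mm/s = 0.2752 m/s. Distance covered L = v·t = 0.2752 m/s × 4646 s = 1279 m.
Hardness H = 0.6940 GPa = 6.940e+08 Pa.
SI base units throughout: W = 58.92 N, H = 6.940e+08 Pa, K = 6.921e-07.
Apply Archard: V = K·W·L/H = 6.921e-07 · 58.92 · 1279 / 6.940e+08 = 7.513e-11 m³.

value=7.513e-11 m^3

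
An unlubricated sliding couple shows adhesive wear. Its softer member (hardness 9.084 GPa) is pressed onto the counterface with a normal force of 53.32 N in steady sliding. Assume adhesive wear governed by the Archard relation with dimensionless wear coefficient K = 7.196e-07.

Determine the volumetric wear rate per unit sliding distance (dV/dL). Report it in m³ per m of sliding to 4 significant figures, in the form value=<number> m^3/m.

value=4.224e-15 m^3/m

All arithmetic holds full precision — intermediate values are printed rounded; one last rounding: 4 significant figures.
Hardness H = 9.084 GPa = 9.084e+09 Pa.
As SI base values: W = 53.32 N, H = 9.084e+09 Pa, K = 7.196e-07.
Rate of wear dV/dL = K·W/H (no L dependence): 7.196e-07 · 53.32 / 9.084e+09 = 4.224e-15 m³/m.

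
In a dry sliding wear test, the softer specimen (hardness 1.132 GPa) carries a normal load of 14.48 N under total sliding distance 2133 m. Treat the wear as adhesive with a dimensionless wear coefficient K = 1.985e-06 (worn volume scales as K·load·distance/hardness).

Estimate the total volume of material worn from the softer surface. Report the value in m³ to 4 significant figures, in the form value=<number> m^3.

value=5.416e-11 m^3

All arithmetic keeps full float precision. The intermediates are displayed rounded. Rounded once at the end to 4 significant figures.
Hardness H = 1.132 GPa = 1.132e+09 Pa.
Collected in SI base units: W = 14.48 N, H = 1.132e+09 Pa, K = 1.985e-06.
Volume removed: V = K·W·L/H = 1.985e-06 · 14.48 · 2133 / 1.132e+09 = 5.416e-11 m³.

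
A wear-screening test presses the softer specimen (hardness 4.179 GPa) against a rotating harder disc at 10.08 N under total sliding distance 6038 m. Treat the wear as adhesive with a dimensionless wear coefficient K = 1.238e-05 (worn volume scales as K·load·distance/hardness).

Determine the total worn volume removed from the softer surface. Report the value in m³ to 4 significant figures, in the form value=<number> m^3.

The computation maintains full precision. Intermediate values appear rounded; one final rounding to 4 significant digits.
Convert: Hardness H = 4.179 GPa = 4.179e+09 Pa.
In SI base units: W = 10.08 N, H = 4.179e+09 Pa, K = 1.238e-05.
Volume removed: V = K·W·L/H = 1.238e-05 · 10.08 · 6038 / 4.179e+09 = 1.803e-10 m³.

value=1.803e-10 m^3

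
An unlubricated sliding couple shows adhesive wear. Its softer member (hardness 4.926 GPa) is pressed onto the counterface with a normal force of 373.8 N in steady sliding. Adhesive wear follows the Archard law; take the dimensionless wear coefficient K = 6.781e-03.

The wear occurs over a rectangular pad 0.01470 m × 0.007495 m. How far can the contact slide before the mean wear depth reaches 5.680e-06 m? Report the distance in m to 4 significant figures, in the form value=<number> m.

The intermediates are displayed rounded; each operation keeps exact precision — rounded just once to four significant figures.
Hardness H = 4.926 GPa = 4.926e+09 Pa.
Contact area A = 0.01470 m × 0.007495 m = 1.102e-04 m².
Working in SI base units: W = 373.8 N, H = 4.926e+09 Pa, K = 6.781e-03.
At the depth limit, V_lim = h_lim·A = 5.680e-06 · 1.102e-04 = 6.258e-10 m³.
So the life L = V_lim·H/(K·W) = 6.258e-10 · 4.926e+09 / (6.781e-03 · 373.8) = 1.216 m.

value=1.216 m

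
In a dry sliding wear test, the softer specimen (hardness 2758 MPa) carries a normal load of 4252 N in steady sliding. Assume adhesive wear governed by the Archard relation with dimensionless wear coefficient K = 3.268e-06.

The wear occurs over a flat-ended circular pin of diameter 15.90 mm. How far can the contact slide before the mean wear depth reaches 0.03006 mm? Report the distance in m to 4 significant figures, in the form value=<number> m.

All working math maintains full precision, and displayed values are rounded. Rounded just once to four significant digits.
Convert: Hardness H = 2758 MPa = 2.758e+09 Pa.
Convert: Pin diameter d = 15.90 mm = 0.01590 m. Contact area A = π·d²/4 = π·(0.01590 m)²/4 = 1.986e-04 m².
Convert: Depth limit h_lim = 0.03006 mm = 3.006e-05 m.
Expressed in SI base units: W = 4252 N, H = 2.758e+09 Pa, K = 3.268e-06.
Permissible volume V_lim = h_lim·A = 3.006e-05 · 1.986e-04 = 5.969e-09 m³.
So the life L = V_lim·H/(K·W) = 5.969e-09 · 2.758e+09 / (3.268e-06 · 4252) = 1185 m.

value=1185 m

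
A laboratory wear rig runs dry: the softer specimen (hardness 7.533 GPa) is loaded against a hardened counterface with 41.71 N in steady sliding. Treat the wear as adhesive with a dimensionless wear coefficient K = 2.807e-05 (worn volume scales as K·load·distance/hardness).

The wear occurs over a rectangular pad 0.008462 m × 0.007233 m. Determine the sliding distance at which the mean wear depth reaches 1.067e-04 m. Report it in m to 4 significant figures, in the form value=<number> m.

Quoted intermediates are rounded — each operation maintains full float precision, and rounded just once to 4 significant digits.
Convert: Hardness H = 7.533 GPa = 7.533e+09 Pa.
Convert: Contact area A = 0.008462 m × 0.007233 m = 6.121e-05 m².
Expressed in SI base units: W = 41.71 N, H = 7.533e+09 Pa, K = 2.807e-05.
At the depth limit, V_lim = h_lim·A = 1.067e-04 · 6.121e-05 = 6.531e-09 m³.
Sliding life L = V_lim·H/(K·W) = 6.531e-09 · 7.533e+09 / (2.807e-05 · 41.71) = 4.202e+04 m.

value=4.202e+04 m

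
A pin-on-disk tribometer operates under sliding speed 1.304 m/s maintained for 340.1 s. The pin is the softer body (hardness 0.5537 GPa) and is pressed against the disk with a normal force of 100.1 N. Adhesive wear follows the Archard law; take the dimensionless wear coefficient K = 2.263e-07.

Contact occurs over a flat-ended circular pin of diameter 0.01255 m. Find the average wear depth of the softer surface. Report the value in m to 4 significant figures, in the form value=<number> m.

Every step carries full precision; intermediate values appear rounded — rounded once at the end: four significant digits.
Total distance L = v·t = 1.304 m/s × 340.1 s = 443.5 m.
Hardness H = 0.5537 GPa = 5.537e+08 Pa.
Contact area A = π·d²/4 = π·(0.01255 m)²/4 = 1.237e-04 m².
Collected in SI base units: W = 100.1 N, H = 5.537e+08 Pa, K = 2.263e-07.
By Archard's law, V = K·W·L/H = 2.263e-07 · 100.1 · 443.5 / 5.537e+08 = 1.814e-11 m³.
Mean wear depth h = V/A = 1.814e-11 / 1.237e-04 = 1.467e-07 m.

value=1.467e-07 m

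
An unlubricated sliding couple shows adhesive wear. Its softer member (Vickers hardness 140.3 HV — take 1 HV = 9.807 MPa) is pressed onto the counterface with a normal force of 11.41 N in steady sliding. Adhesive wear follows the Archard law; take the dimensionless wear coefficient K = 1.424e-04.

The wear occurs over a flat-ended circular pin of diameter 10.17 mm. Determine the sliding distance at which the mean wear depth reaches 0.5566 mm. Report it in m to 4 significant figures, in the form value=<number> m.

The intermediates are displayed rounded, and all working math maintains full float precision, and rounded just once: 4 significant digits.
Hardness H = 140.3 HV × 9.807 MPa/HV = 1376 MPa = 1.376e+09 Pa.
Pin diameter d = 10.17 mm = 0.01017 m. Contact area A = π·d²/4 = π·(0.01017 m)²/4 = 8.123e-05 m².
Depth limit h_lim = 0.5566 mm = 5.566e-04 m.
Expressed in SI base units: W = 11.41 N, H = 1.376e+09 Pa, K = 1.424e-04.
Wearable volume V_lim = h_lim·A = 5.566e-04 · 8.123e-05 = 4.521e-08 m³.
Inverting, life L = V_lim·H/(K·W) = 4.521e-08 · 1.376e+09 / (1.424e-04 · 11.41) = 3.829e+04 m.

value=3.829e+04 m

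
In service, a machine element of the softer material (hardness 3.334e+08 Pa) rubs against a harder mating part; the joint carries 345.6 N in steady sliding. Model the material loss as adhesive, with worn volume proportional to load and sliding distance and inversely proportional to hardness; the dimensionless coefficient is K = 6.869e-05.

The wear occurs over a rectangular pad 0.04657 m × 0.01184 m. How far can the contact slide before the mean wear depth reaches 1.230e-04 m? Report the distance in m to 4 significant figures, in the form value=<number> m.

value=952.5 m

Quoted intermediates are rounded — each operation keeps full float precision. Rounded once at the end: 4 significant digits.
Convert: Contact area A = 0.04657 m × 0.01184 m = 5.514e-04 m².
Working in SI base units: W = 345.6 N, H = 3.334e+08 Pa, K = 6.869e-05.
Allowed volume V_lim = h_lim·A = 1.230e-04 · 5.514e-04 = 6.782e-08 m³.
Sliding life L = V_lim·H/(K·W) = 6.782e-08 · 3.334e+08 / (6.869e-05 · 345.6) = 952.5 m.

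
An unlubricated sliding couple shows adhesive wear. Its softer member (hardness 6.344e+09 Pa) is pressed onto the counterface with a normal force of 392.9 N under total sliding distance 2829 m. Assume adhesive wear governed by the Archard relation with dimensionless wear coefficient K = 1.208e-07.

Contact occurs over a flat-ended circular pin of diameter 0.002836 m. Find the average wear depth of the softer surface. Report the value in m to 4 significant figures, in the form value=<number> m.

value=3.351e-06 m

All arithmetic runs at exact precision. Quoted intermediates are rounded — one final rounding, at 4 significant digits.
Convert: Contact area A = π·d²/4 = π·(0.002836 m)²/4 = 6.317e-06 m².
As SI base values: W = 392.9 N, H = 6.344e+09 Pa, K = 1.208e-07.
The Archard volume V = K·W·L/H = 1.208e-07 · 392.9 · 2829 / 6.344e+09 = 2.117e-11 m³.
Mean wear depth h = V/A = 2.117e-11 / 6.317e-06 = 3.351e-06 m.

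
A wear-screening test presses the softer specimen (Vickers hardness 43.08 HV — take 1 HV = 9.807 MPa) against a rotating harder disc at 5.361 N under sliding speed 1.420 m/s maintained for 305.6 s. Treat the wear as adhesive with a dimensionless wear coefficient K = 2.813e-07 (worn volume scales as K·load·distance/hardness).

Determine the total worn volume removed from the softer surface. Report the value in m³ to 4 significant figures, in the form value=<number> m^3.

value=1.549e-12 m^3

Intermediates are printed rounded. Each operation keeps full float precision; a single final rounding, at 4 significant digits.
Sliding distance L = v·t = 1.420 m/s × 305.6 s = 434.0 m.
Hardness H = 43.08 HV × 9.807 MPa/HV = 422.5 MPa = 4.225e+08 Pa.
Collected in SI base units: W = 5.361 N, H = 4.225e+08 Pa, K = 2.813e-07.
By Archard's law, V = K·W·L/H = 2.813e-07 · 5.361 · 434.0 / 4.225e+08 = 1.549e-12 m³.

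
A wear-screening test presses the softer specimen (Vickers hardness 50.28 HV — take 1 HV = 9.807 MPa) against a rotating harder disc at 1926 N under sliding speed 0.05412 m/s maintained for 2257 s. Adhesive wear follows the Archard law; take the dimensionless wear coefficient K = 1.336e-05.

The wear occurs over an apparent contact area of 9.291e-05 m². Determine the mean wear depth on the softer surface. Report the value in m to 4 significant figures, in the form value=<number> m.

value=6.861e-05 m

The algebra runs at full precision. The intermediates are shown rounded, and a single final rounding: 4 significant figures.
Convert: Path length L = v·t = 0.05412 m/s × 2257 s = 122.1 m.
Convert: Hardness H = 50.28 HV × 9.807 MPa/HV = 493.1 MPa = 4.931e+08 Pa.
Working in SI base units: W = 1926 N, H = 4.931e+08 Pa, K = 1.336e-05.
Archard volume V = K·W·L/H = 1.336e-05 · 1926 · 122.1 / 4.931e+08 = 6.374e-09 m³.
Average depth h = V/A = 6.374e-09 / 9.291e-05 = 6.861e-05 m.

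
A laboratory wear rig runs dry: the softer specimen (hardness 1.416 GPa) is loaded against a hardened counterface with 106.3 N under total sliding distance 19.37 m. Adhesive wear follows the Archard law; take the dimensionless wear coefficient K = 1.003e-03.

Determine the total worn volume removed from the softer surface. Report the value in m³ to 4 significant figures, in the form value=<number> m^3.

Printed values are rounded, and each operation holds full precision. Rounded just once to four significant figures.
Convert: Hardness H = 1.416 GPa = 1.416e+09 Pa.
SI base units throughout: W = 106.3 N, H = 1.416e+09 Pa, K = 1.003e-03.
Wear volume V = K·W·L/H = 1.003e-03 · 106.3 · 19.37 / 1.416e+09 = 1.458e-09 m³.

value=1.458e-09 m^3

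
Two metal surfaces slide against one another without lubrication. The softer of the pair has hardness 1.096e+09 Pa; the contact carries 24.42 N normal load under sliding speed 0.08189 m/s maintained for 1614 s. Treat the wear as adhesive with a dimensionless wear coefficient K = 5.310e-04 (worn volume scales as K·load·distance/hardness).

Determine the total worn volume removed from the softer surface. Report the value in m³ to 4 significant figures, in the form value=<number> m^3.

value=1.564e-09 m^3

Intermediate values are displayed rounded; all working math keeps full precision. Rounded once at the end, at 4 significant figures.
Path length L = v·t = 0.08189 m/s × 1614 s = 132.2 m.
Expressed in SI base units: W = 24.42 N, H = 1.096e+09 Pa, K = 5.310e-04.
Archard volume V = K·W·L/H = 5.310e-04 · 24.42 · 132.2 / 1.096e+09 = 1.564e-09 m³.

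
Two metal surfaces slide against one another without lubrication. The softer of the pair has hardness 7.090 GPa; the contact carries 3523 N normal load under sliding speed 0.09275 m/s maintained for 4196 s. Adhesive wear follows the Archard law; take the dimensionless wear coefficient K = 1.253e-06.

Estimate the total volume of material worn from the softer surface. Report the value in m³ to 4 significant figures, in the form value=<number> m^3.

value=2.423e-10 m^3

Shown intermediates are rounded, and all working math carries full precision — a single final rounding, at 4 significant figures.
Convert: The distance L = v·t = 0.09275 m/s × 4196 s = 389.2 m.
Convert: Hardness H = 7.090 GPa = 7.090e+09 Pa.
Expressed in SI base units: W = 3523 N, H = 7.090e+09 Pa, K = 1.253e-06.
Apply Archard: V = K·W·L/H = 1.253e-06 · 3523 · 389.2 / 7.090e+09 = 2.423e-10 m³.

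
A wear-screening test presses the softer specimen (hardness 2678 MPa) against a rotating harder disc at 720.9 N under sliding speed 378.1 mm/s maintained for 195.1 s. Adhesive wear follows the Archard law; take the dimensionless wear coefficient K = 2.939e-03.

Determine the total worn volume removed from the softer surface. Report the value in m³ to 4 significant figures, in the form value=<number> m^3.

value=5.836e-08 m^3

Intermediates are shown rounded. The algebra maintains exact precision. Rounded once at the end: four significant figures.
Sliding speed v = 378.1 mm/s = 0.3781 m/s. Distance L = v·t = 0.3781 m/s × 195.1 s = 73.77 m.
Hardness H = 2678 MPa = 2.678e+09 Pa.
Expressed in SI base units: W = 720.9 N, H = 2.678e+09 Pa, K = 2.939e-03.
Apply Archard: V = K·W·L/H = 2.939e-03 · 720.9 · 73.77 / 2.678e+09 = 5.836e-08 m³.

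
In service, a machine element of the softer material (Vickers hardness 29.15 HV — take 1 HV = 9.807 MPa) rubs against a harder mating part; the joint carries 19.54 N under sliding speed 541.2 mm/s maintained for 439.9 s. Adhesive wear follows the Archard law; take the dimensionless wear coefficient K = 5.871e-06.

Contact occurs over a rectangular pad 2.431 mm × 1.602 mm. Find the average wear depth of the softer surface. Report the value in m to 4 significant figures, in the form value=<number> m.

Intermediates are displayed rounded; all working math keeps full precision — one last rounding, at 4 significant figures.
Sliding speed v = 541.2 mm/s = 0.5412 m/s. Distance L = v·t = 0.5412 m/s × 439.9 s = 238.1 m.
Hardness H = 29.15 HV × 9.807 MPa/HV = 285.9 MPa = 2.859e+08 Pa.
Pad sides 2.431 mm × 1.602 mm = 0.002431 m × 0.001602 m. Contact area A = 0.002431 m × 0.001602 m = 3.894e-06 m².
In SI base units: W = 19.54 N, H = 2.859e+08 Pa, K = 5.871e-06.
Archard volume V = K·W·L/H = 5.871e-06 · 19.54 · 238.1 / 2.859e+08 = 9.554e-11 m³.
Depth h = V/A = 9.554e-11 / 3.894e-06 = 2.453e-05 m.

value=2.453e-05 m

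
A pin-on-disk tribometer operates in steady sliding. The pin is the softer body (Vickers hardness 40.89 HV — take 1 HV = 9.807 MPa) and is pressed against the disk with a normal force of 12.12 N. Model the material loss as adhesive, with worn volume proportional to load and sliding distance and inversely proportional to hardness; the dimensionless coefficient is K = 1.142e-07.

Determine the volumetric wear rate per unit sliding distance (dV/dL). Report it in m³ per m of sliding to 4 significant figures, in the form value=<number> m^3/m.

value=3.452e-15 m^3/m

The algebra carries full precision. Intermediates appear rounded. Rounded once at the end: 4 significant digits.
Hardness H = 40.89 HV × 9.807 MPa/HV = 401.0 MPa = 4.010e+08 Pa.
As SI base values: W = 12.12 N, H = 4.010e+08 Pa, K = 1.142e-07.
Sliding wear rate dV/dL = K·W/H, so: 1.142e-07 · 12.12 / 4.010e+08 = 3.452e-15 m³/m.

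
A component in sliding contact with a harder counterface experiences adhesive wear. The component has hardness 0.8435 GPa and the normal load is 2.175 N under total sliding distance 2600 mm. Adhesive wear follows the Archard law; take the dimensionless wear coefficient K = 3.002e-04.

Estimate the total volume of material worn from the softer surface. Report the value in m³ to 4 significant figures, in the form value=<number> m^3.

value=2.013e-12 m^3

The intermediates are displayed rounded, and the computation keeps full precision — rounded just once: four significant figures.
Convert: The distance L = 2600 mm = 2.600 m.
Convert: Hardness H = 0.8435 GPa = 8.435e+08 Pa.
Working in SI base units: W = 2.175 N, H = 8.435e+08 Pa, K = 3.002e-04.
Apply Archard: V = K·W·L/H = 3.002e-04 · 2.175 · 2.600 / 8.435e+08 = 2.013e-12 m³.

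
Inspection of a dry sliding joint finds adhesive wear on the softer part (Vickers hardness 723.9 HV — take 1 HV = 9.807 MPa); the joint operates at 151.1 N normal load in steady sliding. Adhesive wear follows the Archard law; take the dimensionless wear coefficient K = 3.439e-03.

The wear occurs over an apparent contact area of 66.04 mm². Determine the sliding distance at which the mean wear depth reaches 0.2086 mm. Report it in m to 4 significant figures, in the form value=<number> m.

value=188.2 m

All working math holds full float precision. Intermediates are printed rounded, and a lone final rounding, at 4 significant digits.
Hardness H = 723.9 HV × 9.807 MPa/HV = 7099 MPa = 7.099e+09 Pa.
Contact area A = 66.04 mm² = 6.604e-05 m².
Depth limit h_lim = 0.2086 mm = 2.086e-04 m.
SI base units throughout: W = 151.1 N, H = 7.099e+09 Pa, K = 3.439e-03.
Volume at the limit: V_lim = h_lim·A = 2.086e-04 · 6.604e-05 = 1.378e-08 m³.
Life L = V_lim·H/(K·W) = 1.378e-08 · 7.099e+09 / (3.439e-03 · 151.1) = 188.2 m.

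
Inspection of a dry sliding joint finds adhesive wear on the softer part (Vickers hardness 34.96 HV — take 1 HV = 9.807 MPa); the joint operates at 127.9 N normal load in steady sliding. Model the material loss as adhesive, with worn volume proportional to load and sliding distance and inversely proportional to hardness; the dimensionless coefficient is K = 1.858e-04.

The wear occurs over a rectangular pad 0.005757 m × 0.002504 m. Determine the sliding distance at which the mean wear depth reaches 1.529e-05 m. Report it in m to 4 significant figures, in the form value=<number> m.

value=3.180 m

The computation keeps exact precision; quoted intermediates are rounded, and rounded just once: 4 significant figures.
Convert: Hardness H = 34.96 HV × 9.807 MPa/HV = 342.9 MPa = 3.429e+08 Pa.
Convert: Contact area A = 0.005757 m × 0.002504 m = 1.442e-05 m².
In SI base units: W = 127.9 N, H = 3.429e+08 Pa, K = 1.858e-04.
Wearable volume V_lim = h_lim·A = 1.529e-05 · 1.442e-05 = 2.204e-10 m³.
Inverting, life L = V_lim·H/(K·W) = 2.204e-10 · 3.429e+08 / (1.858e-04 · 127.9) = 3.180 m.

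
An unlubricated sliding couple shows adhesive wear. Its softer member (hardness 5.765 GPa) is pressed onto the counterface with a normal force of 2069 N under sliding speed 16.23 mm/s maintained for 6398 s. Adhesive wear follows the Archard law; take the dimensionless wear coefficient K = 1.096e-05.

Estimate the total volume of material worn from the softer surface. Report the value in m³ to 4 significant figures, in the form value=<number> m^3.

value=4.084e-10 m^3

Each operation keeps full float precision; intermediates appear rounded. Rounded once at the end: four significant figures.
Convert: Sliding speed v = 16.23 mm/s = 0.01623 m/s. Total distance L = v·t = 0.01623 m/s × 6398 s = 103.8 m.
Convert: Hardness H = 5.765 GPa = 5.765e+09 Pa.
As SI base values: W = 2069 N, H = 5.765e+09 Pa, K = 1.096e-05.
By Archard's law, V = K·W·L/H = 1.096e-05 · 2069 · 103.8 / 5.765e+09 = 4.084e-10 m³.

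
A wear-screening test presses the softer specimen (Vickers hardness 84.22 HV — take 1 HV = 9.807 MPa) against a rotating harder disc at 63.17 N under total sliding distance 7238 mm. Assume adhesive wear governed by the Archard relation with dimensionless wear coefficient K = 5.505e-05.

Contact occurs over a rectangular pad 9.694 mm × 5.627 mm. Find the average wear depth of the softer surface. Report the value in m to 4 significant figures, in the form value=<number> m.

value=5.587e-07 m

All working math runs at full float precision; intermediates appear rounded; a single final rounding, at four significant figures.
Distance L = 7238 mm = 7.238 m.
Hardness H = 84.22 HV × 9.807 MPa/HV = 825.9 MPa = 8.259e+08 Pa.
Pad sides 9.694 mm × 5.627 mm = 0.009694 m × 0.005627 m. Contact area A = 0.009694 m × 0.005627 m = 5.455e-05 m².
In SI base units: W = 63.17 N, H = 8.259e+08 Pa, K = 5.505e-05.
Wear volume V = K·W·L/H = 5.505e-05 · 63.17 · 7.238 / 8.259e+08 = 3.047e-11 m³.
Depth h = V/A = 3.047e-11 / 5.455e-05 = 5.587e-07 m.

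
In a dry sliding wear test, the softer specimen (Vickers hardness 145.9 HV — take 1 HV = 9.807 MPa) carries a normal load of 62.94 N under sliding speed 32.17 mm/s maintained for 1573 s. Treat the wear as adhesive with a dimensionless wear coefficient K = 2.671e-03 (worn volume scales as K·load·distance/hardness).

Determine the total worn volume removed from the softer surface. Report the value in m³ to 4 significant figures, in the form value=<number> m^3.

The computation holds exact precision; displayed values are rounded; one last rounding to 4 significant figures.
Convert: Sliding speed v = 32.17 mm/s = 0.03217 m/s. The distance L = v·t = 0.03217 m/s × 1573 s = 50.60 m.
Convert: Hardness H = 145.9 HV × 9.807 MPa/HV = 1431 MPa = 1.431e+09 Pa.
Restated in SI base units: W = 62.94 N, H = 1.431e+09 Pa, K = 2.671e-03.
The Archard volume V = K·W·L/H = 2.671e-03 · 62.94 · 50.60 / 1.431e+09 = 5.946e-09 m³.

value=5.946e-09 m^3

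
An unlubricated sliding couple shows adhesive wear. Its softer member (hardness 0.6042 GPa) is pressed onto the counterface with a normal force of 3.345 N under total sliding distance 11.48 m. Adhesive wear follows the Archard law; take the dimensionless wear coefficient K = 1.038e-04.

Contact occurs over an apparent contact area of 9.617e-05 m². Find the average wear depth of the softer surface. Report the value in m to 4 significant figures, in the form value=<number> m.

value=6.860e-08 m

Intermediate values appear rounded — each operation holds exact precision, and a lone final rounding: 4 significant figures.
Convert: Hardness H = 0.6042 GPa = 6.042e+08 Pa.
SI base units throughout: W = 3.345 N, H = 6.042e+08 Pa, K = 1.038e-04.
Archard relation: V = K·W·L/H = 1.038e-04 · 3.345 · 11.48 / 6.042e+08 = 6.597e-12 m³.
Depth of wear h = V/A = 6.597e-12 / 9.617e-05 = 6.860e-08 m.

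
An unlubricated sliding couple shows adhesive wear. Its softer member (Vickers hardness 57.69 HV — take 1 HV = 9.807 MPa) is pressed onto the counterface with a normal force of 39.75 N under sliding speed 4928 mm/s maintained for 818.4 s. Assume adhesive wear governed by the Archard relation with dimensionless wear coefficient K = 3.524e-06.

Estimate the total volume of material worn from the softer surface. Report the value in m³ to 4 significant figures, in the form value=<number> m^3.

value=9.986e-10 m^3

Intermediates appear rounded. The algebra carries full precision. Rounded once at the end to 4 significant digits.
Sliding speed v = 4928 mm/s = 4.928 m/s. Distance L = v·t = 4.928 m/s × 818.4 s = 4033 m.
Hardness H = 57.69 HV × 9.807 MPa/HV = 565.8 MPa = 5.658e+08 Pa.
Expressed in SI base units: W = 39.75 N, H = 5.658e+08 Pa, K = 3.524e-06.
Archard relation: V = K·W·L/H = 3.524e-06 · 39.75 · 4033 / 5.658e+08 = 9.986e-10 m³.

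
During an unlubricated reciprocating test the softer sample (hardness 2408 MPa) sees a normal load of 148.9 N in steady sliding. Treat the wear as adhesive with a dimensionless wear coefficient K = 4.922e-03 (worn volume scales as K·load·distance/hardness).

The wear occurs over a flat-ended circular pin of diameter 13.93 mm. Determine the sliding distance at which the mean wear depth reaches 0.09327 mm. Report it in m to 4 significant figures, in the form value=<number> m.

value=46.70 m

The intermediates appear rounded; every step carries exact precision; rounded once at the end: four significant figures.
Hardness H = 2408 MPa = 2.408e+09 Pa.
Pin diameter d = 13.93 mm = 0.01393 m. Contact area A = π·d²/4 = π·(0.01393 m)²/4 = 1.524e-04 m².
Depth limit h_lim = 0.09327 mm = 9.327e-05 m.
Collected in SI base units: W = 148.9 N, H = 2.408e+09 Pa, K = 4.922e-03.
At the depth limit, V_lim = h_lim·A = 9.327e-05 · 1.524e-04 = 1.421e-08 m³.
Sliding life L = V_lim·H/(K·W) = 1.421e-08 · 2.408e+09 / (4.922e-03 · 148.9) = 46.70 m.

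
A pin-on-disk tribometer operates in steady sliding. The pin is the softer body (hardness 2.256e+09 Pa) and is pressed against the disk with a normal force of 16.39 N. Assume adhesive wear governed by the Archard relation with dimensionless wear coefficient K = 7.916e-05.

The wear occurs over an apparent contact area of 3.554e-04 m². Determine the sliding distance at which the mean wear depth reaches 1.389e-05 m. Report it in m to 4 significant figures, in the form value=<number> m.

The intermediates are displayed rounded, and every step keeps full float precision, and rounded just once: 4 significant digits.
Restated in SI base units: W = 16.39 N, H = 2.256e+09 Pa, K = 7.916e-05.
Limit volume V_lim = h_lim·A = 1.389e-05 · 3.554e-04 = 4.937e-09 m³.
Inverting, life L = V_lim·H/(K·W) = 4.937e-09 · 2.256e+09 / (7.916e-05 · 16.39) = 8584 m.

value=8584 m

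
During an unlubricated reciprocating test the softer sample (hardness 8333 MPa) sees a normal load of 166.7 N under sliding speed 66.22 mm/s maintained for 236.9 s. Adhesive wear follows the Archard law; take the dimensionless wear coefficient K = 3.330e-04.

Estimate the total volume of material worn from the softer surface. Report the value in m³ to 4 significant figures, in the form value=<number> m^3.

value=1.045e-10 m^3

Intermediates are displayed rounded, and all working math carries full float precision, and rounded once at the end to 4 significant figures.
Convert: Sliding speed v = 66.22 mm/s = 0.06622 m/s. Distance L = v·t = 0.06622 m/s × 236.9 s = 15.69 m.
Convert: Hardness H = 8333 MPa = 8.333e+09 Pa.
In SI base units, W = 166.7 N, H = 8.333e+09 Pa, K = 3.330e-04.
Archard relation: V = K·W·L/H = 3.330e-04 · 166.7 · 15.69 / 8.333e+09 = 1.045e-10 m³.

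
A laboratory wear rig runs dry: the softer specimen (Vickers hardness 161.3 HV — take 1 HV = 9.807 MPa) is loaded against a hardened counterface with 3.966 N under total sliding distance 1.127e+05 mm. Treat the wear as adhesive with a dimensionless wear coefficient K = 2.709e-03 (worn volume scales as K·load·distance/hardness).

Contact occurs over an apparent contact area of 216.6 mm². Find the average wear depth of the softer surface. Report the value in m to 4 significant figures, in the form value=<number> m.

value=3.534e-06 m

The algebra maintains full precision. The intermediates are shown rounded; one last rounding to four significant digits.
Convert: Sliding distance L = 1.127e+05 mm = 112.7 m.
Convert: Hardness H = 161.3 HV × 9.807 MPa/HV = 1582 MPa = 1.582e+09 Pa.
Convert: Contact area A = 216.6 mm² = 2.166e-04 m².
In SI base units: W = 3.966 N, H = 1.582e+09 Pa, K = 2.709e-03.
Wear volume V = K·W·L/H = 2.709e-03 · 3.966 · 112.7 / 1.582e+09 = 7.654e-10 m³.
Average depth h = V/A = 7.654e-10 / 2.166e-04 = 3.534e-06 m.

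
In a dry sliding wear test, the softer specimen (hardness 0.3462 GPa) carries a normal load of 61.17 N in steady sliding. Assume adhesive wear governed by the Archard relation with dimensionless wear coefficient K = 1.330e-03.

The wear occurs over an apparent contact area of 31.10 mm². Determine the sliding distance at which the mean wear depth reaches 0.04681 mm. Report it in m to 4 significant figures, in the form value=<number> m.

Intermediate values are displayed rounded — all arithmetic runs at full precision. Rounded just once: four significant digits.
Hardness H = 0.3462 GPa = 3.462e+08 Pa.
Contact area A = 31.10 mm² = 3.110e-05 m².
Depth limit h_lim = 0.04681 mm = 4.681e-05 m.
In SI base units, W = 61.17 N, H = 3.462e+08 Pa, K = 1.330e-03.
At the depth limit, V_lim = h_lim·A = 4.681e-05 · 3.110e-05 = 1.456e-09 m³.
Thus life L = V_lim·H/(K·W) = 1.456e-09 · 3.462e+08 / (1.330e-03 · 61.17) = 6.195 m.

value=6.195 m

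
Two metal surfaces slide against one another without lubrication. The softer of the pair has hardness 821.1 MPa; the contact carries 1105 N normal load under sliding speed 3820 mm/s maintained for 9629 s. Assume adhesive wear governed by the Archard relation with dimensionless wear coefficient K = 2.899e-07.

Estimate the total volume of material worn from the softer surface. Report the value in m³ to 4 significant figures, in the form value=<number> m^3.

value=1.435e-08 m^3

All arithmetic maintains exact precision; the intermediates are shown rounded — a single final rounding to four significant digits.
Convert: Sliding speed v = 3820 mm/s = 3.820 m/s. Distance covered L = v·t = 3.820 m/s × 9629 s = 3.678e+04 m.
Convert: Hardness H = 821.1 MPa = 8.211e+08 Pa.
Working in SI base units: W = 1105 N, H = 8.211e+08 Pa, K = 2.899e-07.
By Archard's law, V = K·W·L/H = 2.899e-07 · 1105 · 3.678e+04 / 8.211e+08 = 1.435e-08 m³.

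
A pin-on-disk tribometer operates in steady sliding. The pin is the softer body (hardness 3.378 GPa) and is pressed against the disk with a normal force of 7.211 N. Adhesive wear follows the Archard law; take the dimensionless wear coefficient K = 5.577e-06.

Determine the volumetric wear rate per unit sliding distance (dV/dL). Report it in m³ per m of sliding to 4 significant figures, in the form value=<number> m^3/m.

Every step keeps exact precision; intermediates are displayed rounded. Rounded once at the end to 4 significant digits.
Convert: Hardness H = 3.378 GPa = 3.378e+09 Pa.
Working in SI base units: W = 7.211 N, H = 3.378e+09 Pa, K = 5.577e-06.
Sliding wear rate dV/dL = K·W/H, so: 5.577e-06 · 7.211 / 3.378e+09 = 1.191e-14 m³/m.

value=1.191e-14 m^3/m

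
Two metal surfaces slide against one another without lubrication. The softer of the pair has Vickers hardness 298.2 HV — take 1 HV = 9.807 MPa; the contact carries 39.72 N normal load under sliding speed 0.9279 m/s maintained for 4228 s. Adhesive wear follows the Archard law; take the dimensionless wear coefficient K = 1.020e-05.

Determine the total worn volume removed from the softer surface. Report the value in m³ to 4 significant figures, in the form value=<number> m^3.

value=5.435e-10 m^3

The algebra maintains full precision. The intermediates appear rounded, and a lone final rounding, at four significant digits.
Convert: Distance covered L = v·t = 0.9279 m/s × 4228 s = 3923 m.
Convert: Hardness H = 298.2 HV × 9.807 MPa/HV = 2924 MPa = 2.924e+09 Pa.
In SI base units: W = 39.72 N, H = 2.924e+09 Pa, K = 1.020e-05.
Wear volume V = K·W·L/H = 1.020e-05 · 39.72 · 3923 / 2.924e+09 = 5.435e-10 m³.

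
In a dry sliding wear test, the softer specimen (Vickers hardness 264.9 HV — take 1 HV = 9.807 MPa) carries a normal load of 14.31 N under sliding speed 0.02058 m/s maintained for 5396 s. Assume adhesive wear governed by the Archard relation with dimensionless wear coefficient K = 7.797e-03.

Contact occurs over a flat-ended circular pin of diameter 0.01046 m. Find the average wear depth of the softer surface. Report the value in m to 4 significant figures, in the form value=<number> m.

The intermediates are displayed rounded; all working math keeps full float precision — a lone final rounding to 4 significant digits.
Convert: Sliding distance L = v·t = 0.02058 m/s × 5396 s = 111.0 m.
Convert: Hardness H = 264.9 HV × 9.807 MPa/HV = 2598 MPa = 2.598e+09 Pa.
Convert: Contact area A = π·d²/4 = π·(0.01046 m)²/4 = 8.593e-05 m².
Working in SI base units: W = 14.31 N, H = 2.598e+09 Pa, K = 7.797e-03.
Archard relation: V = K·W·L/H = 7.797e-03 · 14.31 · 111.0 / 2.598e+09 = 4.769e-09 m³.
Mean wear depth h = V/A = 4.769e-09 / 8.593e-05 = 5.550e-05 m.

value=5.550e-05 m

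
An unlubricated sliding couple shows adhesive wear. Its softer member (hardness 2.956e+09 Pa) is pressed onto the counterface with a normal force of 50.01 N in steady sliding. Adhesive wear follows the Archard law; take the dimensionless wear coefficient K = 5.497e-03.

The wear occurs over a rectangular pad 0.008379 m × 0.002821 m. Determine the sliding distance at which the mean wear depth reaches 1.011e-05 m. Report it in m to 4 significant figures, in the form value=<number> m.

Intermediate values are shown rounded — the algebra carries full precision. Rounded just once, at 4 significant figures.
Convert: Contact area A = 0.008379 m × 0.002821 m = 2.364e-05 m².
In SI base units: W = 50.01 N, H = 2.956e+09 Pa, K = 5.497e-03.
Volume at the limit: V_lim = h_lim·A = 1.011e-05 · 2.364e-05 = 2.390e-10 m³.
So the life L = V_lim·H/(K·W) = 2.390e-10 · 2.956e+09 / (5.497e-03 · 50.01) = 2.570 m.

value=2.570 m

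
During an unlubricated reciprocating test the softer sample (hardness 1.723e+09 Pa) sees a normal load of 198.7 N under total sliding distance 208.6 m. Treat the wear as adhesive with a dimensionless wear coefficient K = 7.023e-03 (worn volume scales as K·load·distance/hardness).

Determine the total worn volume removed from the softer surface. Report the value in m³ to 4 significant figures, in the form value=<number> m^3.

Printed values are rounded — the computation holds full precision. Rounded just once to four significant figures.
Collected in SI base units: W = 198.7 N, H = 1.723e+09 Pa, K = 7.023e-03.
Wear volume V = K·W·L/H = 7.023e-03 · 198.7 · 208.6 / 1.723e+09 = 1.689e-07 m³.

value=1.689e-07 m^3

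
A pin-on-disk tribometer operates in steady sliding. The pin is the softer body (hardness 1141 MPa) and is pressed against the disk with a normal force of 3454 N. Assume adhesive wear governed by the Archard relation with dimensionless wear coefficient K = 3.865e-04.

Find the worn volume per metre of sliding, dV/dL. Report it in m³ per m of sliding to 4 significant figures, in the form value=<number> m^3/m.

value=1.170e-09 m^3/m

All arithmetic keeps exact precision. The intermediates are displayed rounded, and one last rounding to 4 significant digits.
Hardness H = 1141 MPa = 1.141e+09 Pa.
Collected in SI base units: W = 3454 N, H = 1.141e+09 Pa, K = 3.865e-04.
Volumetric rate dV/dL = K·W/H, per unit distance: 3.865e-04 · 3454 / 1.141e+09 = 1.170e-09 m³/m.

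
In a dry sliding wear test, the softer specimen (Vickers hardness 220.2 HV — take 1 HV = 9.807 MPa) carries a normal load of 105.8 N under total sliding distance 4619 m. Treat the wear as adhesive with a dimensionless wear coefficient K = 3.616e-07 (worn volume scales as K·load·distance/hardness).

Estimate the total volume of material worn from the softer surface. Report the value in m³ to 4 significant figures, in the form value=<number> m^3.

value=8.183e-11 m^3

Intermediates are displayed rounded. Every step runs at exact precision; a lone final rounding: four significant figures.
Hardness H = 220.2 HV × 9.807 MPa/HV = 2160 MPa = 2.160e+09 Pa.
In SI base units, W = 105.8 N, H = 2.160e+09 Pa, K = 3.616e-07.
Apply Archard: V = K·W·L/H = 3.616e-07 · 105.8 · 4619 / 2.160e+09 = 8.183e-11 m³.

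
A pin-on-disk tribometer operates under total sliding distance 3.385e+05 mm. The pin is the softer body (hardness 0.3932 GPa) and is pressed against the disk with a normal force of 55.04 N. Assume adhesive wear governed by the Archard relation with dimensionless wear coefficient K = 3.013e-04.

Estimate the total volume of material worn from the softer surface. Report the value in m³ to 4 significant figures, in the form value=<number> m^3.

Every step carries full float precision, and intermediates are printed rounded. Rounded once at the end: four significant digits.
Convert: Sliding distance L = 3.385e+05 mm = 338.5 m.
Convert: Hardness H = 0.3932 GPa = 3.932e+08 Pa.
Restated in SI base units: W = 55.04 N, H = 3.932e+08 Pa, K = 3.013e-04.
Wear volume V = K·W·L/H = 3.013e-04 · 55.04 · 338.5 / 3.932e+08 = 1.428e-08 m³.

value=1.428e-08 m^3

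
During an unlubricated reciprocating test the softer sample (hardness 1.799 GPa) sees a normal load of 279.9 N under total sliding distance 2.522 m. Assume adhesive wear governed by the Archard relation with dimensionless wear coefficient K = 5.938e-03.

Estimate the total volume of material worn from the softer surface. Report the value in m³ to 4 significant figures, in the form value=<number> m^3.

value=2.330e-09 m^3

Intermediates are shown rounded — the algebra holds exact precision; a lone final rounding, at 4 significant figures.
Convert: Hardness H = 1.799 GPa = 1.799e+09 Pa.
Collected in SI base units: W = 279.9 N, H = 1.799e+09 Pa, K = 5.938e-03.
Volume removed: V = K·W·L/H = 5.938e-03 · 279.9 · 2.522 / 1.799e+09 = 2.330e-09 m³.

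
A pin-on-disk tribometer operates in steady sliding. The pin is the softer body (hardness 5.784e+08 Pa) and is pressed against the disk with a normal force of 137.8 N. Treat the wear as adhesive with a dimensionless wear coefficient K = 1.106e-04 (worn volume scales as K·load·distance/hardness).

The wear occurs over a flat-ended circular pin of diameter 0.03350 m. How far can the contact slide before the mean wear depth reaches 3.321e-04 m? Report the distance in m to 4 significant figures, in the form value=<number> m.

value=1.111e+04 m

Each operation runs at full precision; intermediate values are printed rounded. Rounded once at the end to 4 significant digits.
Contact area A = π·d²/4 = π·(0.03350 m)²/4 = 8.814e-04 m².
Expressed in SI base units: W = 137.8 N, H = 5.784e+08 Pa, K = 1.106e-04.
Allowed volume V_lim = h_lim·A = 3.321e-04 · 8.814e-04 = 2.927e-07 m³.
Sliding life L = V_lim·H/(K·W) = 2.927e-07 · 5.784e+08 / (1.106e-04 · 137.8) = 1.111e+04 m.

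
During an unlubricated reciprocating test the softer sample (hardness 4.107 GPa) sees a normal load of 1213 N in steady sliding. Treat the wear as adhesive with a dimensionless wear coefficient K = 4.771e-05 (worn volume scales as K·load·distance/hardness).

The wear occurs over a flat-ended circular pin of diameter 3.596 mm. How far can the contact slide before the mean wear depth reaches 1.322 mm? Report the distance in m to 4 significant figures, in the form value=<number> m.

All arithmetic maintains full float precision — the intermediates are displayed rounded — a single final rounding to 4 significant figures.
Hardness H = 4.107 GPa = 4.107e+09 Pa.
Pin diameter d = 3.596 mm = 0.003596 m. Contact area A = π·d²/4 = π·(0.003596 m)²/4 = 1.016e-05 m².
Depth limit h_lim = 1.322 mm = 0.001322 m.
Working in SI base units: W = 1213 N, H = 4.107e+09 Pa, K = 4.771e-05.
Allowed volume V_lim = h_lim·A = 0.001322 · 1.016e-05 = 1.343e-08 m³.
Sliding life L = V_lim·H/(K·W) = 1.343e-08 · 4.107e+09 / (4.771e-05 · 1213) = 952.8 m.

value=952.8 m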